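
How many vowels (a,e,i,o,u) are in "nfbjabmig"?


Input: nfbjabmig
Checking each character:
  'n' at position 0: consonant
  'f' at position 1: consonant
  'b' at position 2: consonant
  'j' at position 3: consonant
  'a' at position 4: vowel (running total: 1)
  'b' at position 5: consonant
  'm' at position 6: consonant
  'i' at position 7: vowel (running total: 2)
  'g' at position 8: consonant
Total vowels: 2

2


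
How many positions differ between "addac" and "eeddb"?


Comparing "addac" and "eeddb" position by position:
  Position 0: 'a' vs 'e' => DIFFER
  Position 1: 'd' vs 'e' => DIFFER
  Position 2: 'd' vs 'd' => same
  Position 3: 'a' vs 'd' => DIFFER
  Position 4: 'c' vs 'b' => DIFFER
Positions that differ: 4

4


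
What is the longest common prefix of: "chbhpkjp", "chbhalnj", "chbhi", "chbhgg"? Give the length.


Words: chbhpkjp, chbhalnj, chbhi, chbhgg
  Position 0: all 'c' => match
  Position 1: all 'h' => match
  Position 2: all 'b' => match
  Position 3: all 'h' => match
  Position 4: ('p', 'a', 'i', 'g') => mismatch, stop
LCP = "chbh" (length 4)

4


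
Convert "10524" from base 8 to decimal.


Input: "10524" in base 8
Positional expansion:
  Digit '1' (value 1) x 8^4 = 4096
  Digit '0' (value 0) x 8^3 = 0
  Digit '5' (value 5) x 8^2 = 320
  Digit '2' (value 2) x 8^1 = 16
  Digit '4' (value 4) x 8^0 = 4
Sum = 4436

4436


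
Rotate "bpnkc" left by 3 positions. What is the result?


Input: "bpnkc", rotate left by 3
First 3 characters: "bpn"
Remaining characters: "kc"
Concatenate remaining + first: "kc" + "bpn" = "kcbpn"

kcbpn


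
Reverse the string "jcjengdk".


Input: jcjengdk
Reading characters right to left:
  Position 7: 'k'
  Position 6: 'd'
  Position 5: 'g'
  Position 4: 'n'
  Position 3: 'e'
  Position 2: 'j'
  Position 1: 'c'
  Position 0: 'j'
Reversed: kdgnejcj

kdgnejcj


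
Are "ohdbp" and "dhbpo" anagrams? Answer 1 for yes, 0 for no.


Strings: "ohdbp", "dhbpo"
Sorted first:  bdhop
Sorted second: bdhop
Sorted forms match => anagrams

1


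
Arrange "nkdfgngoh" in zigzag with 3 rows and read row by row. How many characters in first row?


Zigzag "nkdfgngoh" into 3 rows:
Placing characters:
  'n' => row 0
  'k' => row 1
  'd' => row 2
  'f' => row 1
  'g' => row 0
  'n' => row 1
  'g' => row 2
  'o' => row 1
  'h' => row 0
Rows:
  Row 0: "ngh"
  Row 1: "kfno"
  Row 2: "dg"
First row length: 3

3


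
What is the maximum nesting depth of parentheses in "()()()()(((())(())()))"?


Input: "()()()()(((())(())()))"
Tracking depth:
  Position 0 '(': depth becomes 1
  Position 1 ')': depth becomes 0
  Position 2 '(': depth becomes 1
  Position 3 ')': depth becomes 0
  Position 4 '(': depth becomes 1
  Position 5 ')': depth becomes 0
  Position 6 '(': depth becomes 1
  Position 7 ')': depth becomes 0
  Position 8 '(': depth becomes 1
  Position 9 '(': depth becomes 2
  Position 10 '(': depth becomes 3
  Position 11 '(': depth becomes 4
  Position 12 ')': depth becomes 3
  Position 13 ')': depth becomes 2
  Position 14 '(': depth becomes 3
  Position 15 '(': depth becomes 4
  Position 16 ')': depth becomes 3
  Position 17 ')': depth becomes 2
  Position 18 '(': depth becomes 3
  Position 19 ')': depth becomes 2
  Position 20 ')': depth becomes 1
  Position 21 ')': depth becomes 0
Maximum depth reached: 4

4


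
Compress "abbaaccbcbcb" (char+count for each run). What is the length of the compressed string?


Input: abbaaccbcbcb
Runs:
  'a' x 1 => "a1"
  'b' x 2 => "b2"
  'a' x 2 => "a2"
  'c' x 2 => "c2"
  'b' x 1 => "b1"
  'c' x 1 => "c1"
  'b' x 1 => "b1"
  'c' x 1 => "c1"
  'b' x 1 => "b1"
Compressed: "a1b2a2c2b1c1b1c1b1"
Compressed length: 18

18


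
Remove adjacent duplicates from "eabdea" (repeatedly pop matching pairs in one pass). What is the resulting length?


Input: eabdea
Stack-based adjacent duplicate removal:
  Read 'e': push. Stack: e
  Read 'a': push. Stack: ea
  Read 'b': push. Stack: eab
  Read 'd': push. Stack: eabd
  Read 'e': push. Stack: eabde
  Read 'a': push. Stack: eabdea
Final stack: "eabdea" (length 6)

6


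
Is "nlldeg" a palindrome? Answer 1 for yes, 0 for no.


Input: nlldeg
Reversed: gedlln
  Compare pos 0 ('n') with pos 5 ('g'): MISMATCH
  Compare pos 1 ('l') with pos 4 ('e'): MISMATCH
  Compare pos 2 ('l') with pos 3 ('d'): MISMATCH
Result: not a palindrome

0


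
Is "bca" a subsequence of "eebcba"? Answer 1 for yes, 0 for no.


Check if "bca" is a subsequence of "eebcba"
Greedy scan:
  Position 0 ('e'): no match needed
  Position 1 ('e'): no match needed
  Position 2 ('b'): matches sub[0] = 'b'
  Position 3 ('c'): matches sub[1] = 'c'
  Position 4 ('b'): no match needed
  Position 5 ('a'): matches sub[2] = 'a'
All 3 characters matched => is a subsequence

1


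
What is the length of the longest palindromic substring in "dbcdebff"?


Input: "dbcdebff"
Checking substrings for palindromes:
  [6:8] "ff" (len 2) => palindrome
Longest palindromic substring: "ff" with length 2

2


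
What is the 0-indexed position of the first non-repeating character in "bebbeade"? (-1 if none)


Input: bebbeade
Character frequencies:
  'a': 1
  'b': 3
  'd': 1
  'e': 3
Scanning left to right for freq == 1:
  Position 0 ('b'): freq=3, skip
  Position 1 ('e'): freq=3, skip
  Position 2 ('b'): freq=3, skip
  Position 3 ('b'): freq=3, skip
  Position 4 ('e'): freq=3, skip
  Position 5 ('a'): unique! => answer = 5

5


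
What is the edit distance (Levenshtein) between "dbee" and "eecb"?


Computing edit distance: "dbee" -> "eecb"
DP table:
           e    e    c    b
      0    1    2    3    4
  d   1    1    2    3    4
  b   2    2    2    3    3
  e   3    2    2    3    4
  e   4    3    2    3    4
Edit distance = dp[4][4] = 4

4


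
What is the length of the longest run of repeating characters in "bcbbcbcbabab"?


Input: "bcbbcbcbabab"
Scanning for longest run:
  Position 1 ('c'): new char, reset run to 1
  Position 2 ('b'): new char, reset run to 1
  Position 3 ('b'): continues run of 'b', length=2
  Position 4 ('c'): new char, reset run to 1
  Position 5 ('b'): new char, reset run to 1
  Position 6 ('c'): new char, reset run to 1
  Position 7 ('b'): new char, reset run to 1
  Position 8 ('a'): new char, reset run to 1
  Position 9 ('b'): new char, reset run to 1
  Position 10 ('a'): new char, reset run to 1
  Position 11 ('b'): new char, reset run to 1
Longest run: 'b' with length 2

2


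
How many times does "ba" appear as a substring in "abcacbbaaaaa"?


Searching for "ba" in "abcacbbaaaaa"
Scanning each position:
  Position 0: "ab" => no
  Position 1: "bc" => no
  Position 2: "ca" => no
  Position 3: "ac" => no
  Position 4: "cb" => no
  Position 5: "bb" => no
  Position 6: "ba" => MATCH
  Position 7: "aa" => no
  Position 8: "aa" => no
  Position 9: "aa" => no
  Position 10: "aa" => no
Total occurrences: 1

1


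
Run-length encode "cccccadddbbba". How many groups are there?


Input: cccccadddbbba
Scanning for consecutive runs:
  Group 1: 'c' x 5 (positions 0-4)
  Group 2: 'a' x 1 (positions 5-5)
  Group 3: 'd' x 3 (positions 6-8)
  Group 4: 'b' x 3 (positions 9-11)
  Group 5: 'a' x 1 (positions 12-12)
Total groups: 5

5


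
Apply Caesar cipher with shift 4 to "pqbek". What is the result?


Caesar cipher: shift "pqbek" by 4
  'p' (pos 15) + 4 = pos 19 = 't'
  'q' (pos 16) + 4 = pos 20 = 'u'
  'b' (pos 1) + 4 = pos 5 = 'f'
  'e' (pos 4) + 4 = pos 8 = 'i'
  'k' (pos 10) + 4 = pos 14 = 'o'
Result: tufio

tufio


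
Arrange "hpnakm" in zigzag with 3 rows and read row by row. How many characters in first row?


Zigzag "hpnakm" into 3 rows:
Placing characters:
  'h' => row 0
  'p' => row 1
  'n' => row 2
  'a' => row 1
  'k' => row 0
  'm' => row 1
Rows:
  Row 0: "hk"
  Row 1: "pam"
  Row 2: "n"
First row length: 2

2


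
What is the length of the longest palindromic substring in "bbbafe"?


Input: "bbbafe"
Checking substrings for palindromes:
  [0:3] "bbb" (len 3) => palindrome
  [0:2] "bb" (len 2) => palindrome
  [1:3] "bb" (len 2) => palindrome
Longest palindromic substring: "bbb" with length 3

3


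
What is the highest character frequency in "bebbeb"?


Input: bebbeb
Character counts:
  'b': 4
  'e': 2
Maximum frequency: 4

4


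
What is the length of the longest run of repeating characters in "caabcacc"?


Input: "caabcacc"
Scanning for longest run:
  Position 1 ('a'): new char, reset run to 1
  Position 2 ('a'): continues run of 'a', length=2
  Position 3 ('b'): new char, reset run to 1
  Position 4 ('c'): new char, reset run to 1
  Position 5 ('a'): new char, reset run to 1
  Position 6 ('c'): new char, reset run to 1
  Position 7 ('c'): continues run of 'c', length=2
Longest run: 'a' with length 2

2


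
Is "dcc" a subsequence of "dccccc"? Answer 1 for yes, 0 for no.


Check if "dcc" is a subsequence of "dccccc"
Greedy scan:
  Position 0 ('d'): matches sub[0] = 'd'
  Position 1 ('c'): matches sub[1] = 'c'
  Position 2 ('c'): matches sub[2] = 'c'
  Position 3 ('c'): no match needed
  Position 4 ('c'): no match needed
  Position 5 ('c'): no match needed
All 3 characters matched => is a subsequence

1


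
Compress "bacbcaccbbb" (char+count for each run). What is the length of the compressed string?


Input: bacbcaccbbb
Runs:
  'b' x 1 => "b1"
  'a' x 1 => "a1"
  'c' x 1 => "c1"
  'b' x 1 => "b1"
  'c' x 1 => "c1"
  'a' x 1 => "a1"
  'c' x 2 => "c2"
  'b' x 3 => "b3"
Compressed: "b1a1c1b1c1a1c2b3"
Compressed length: 16

16


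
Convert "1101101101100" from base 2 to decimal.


Input: "1101101101100" in base 2
Positional expansion:
  Digit '1' (value 1) x 2^12 = 4096
  Digit '1' (value 1) x 2^11 = 2048
  Digit '0' (value 0) x 2^10 = 0
  Digit '1' (value 1) x 2^9 = 512
  Digit '1' (value 1) x 2^8 = 256
  Digit '0' (value 0) x 2^7 = 0
  Digit '1' (value 1) x 2^6 = 64
  Digit '1' (value 1) x 2^5 = 32
  Digit '0' (value 0) x 2^4 = 0
  Digit '1' (value 1) x 2^3 = 8
  Digit '1' (value 1) x 2^2 = 4
  Digit '0' (value 0) x 2^1 = 0
  Digit '0' (value 0) x 2^0 = 0
Sum = 7020

7020


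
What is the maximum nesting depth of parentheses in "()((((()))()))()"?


Input: "()((((()))()))()"
Tracking depth:
  Position 0 '(': depth becomes 1
  Position 1 ')': depth becomes 0
  Position 2 '(': depth becomes 1
  Position 3 '(': depth becomes 2
  Position 4 '(': depth becomes 3
  Position 5 '(': depth becomes 4
  Position 6 '(': depth becomes 5
  Position 7 ')': depth becomes 4
  Position 8 ')': depth becomes 3
  Position 9 ')': depth becomes 2
  Position 10 '(': depth becomes 3
  Position 11 ')': depth becomes 2
  Position 12 ')': depth becomes 1
  Position 13 ')': depth becomes 0
  Position 14 '(': depth becomes 1
  Position 15 ')': depth becomes 0
Maximum depth reached: 5

5


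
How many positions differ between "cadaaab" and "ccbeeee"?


Comparing "cadaaab" and "ccbeeee" position by position:
  Position 0: 'c' vs 'c' => same
  Position 1: 'a' vs 'c' => DIFFER
  Position 2: 'd' vs 'b' => DIFFER
  Position 3: 'a' vs 'e' => DIFFER
  Position 4: 'a' vs 'e' => DIFFER
  Position 5: 'a' vs 'e' => DIFFER
  Position 6: 'b' vs 'e' => DIFFER
Positions that differ: 6

6


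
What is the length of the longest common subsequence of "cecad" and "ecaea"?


LCS of "cecad" and "ecaea"
DP table:
           e    c    a    e    a
      0    0    0    0    0    0
  c   0    0    1    1    1    1
  e   0    1    1    1    2    2
  c   0    1    2    2    2    2
  a   0    1    2    3    3    3
  d   0    1    2    3    3    3
LCS length = dp[5][5] = 3

3


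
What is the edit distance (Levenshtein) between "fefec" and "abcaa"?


Computing edit distance: "fefec" -> "abcaa"
DP table:
           a    b    c    a    a
      0    1    2    3    4    5
  f   1    1    2    3    4    5
  e   2    2    2    3    4    5
  f   3    3    3    3    4    5
  e   4    4    4    4    4    5
  c   5    5    5    4    5    5
Edit distance = dp[5][5] = 5

5


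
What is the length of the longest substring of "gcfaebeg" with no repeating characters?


Input: "gcfaebeg"
Sliding window (track last position of each char):
  Position 0 ('g'): window [0,0] length 1 -- new best
  Position 1 ('c'): window [0,1] length 2 -- new best
  Position 2 ('f'): window [0,2] length 3 -- new best
  Position 3 ('a'): window [0,3] length 4 -- new best
  Position 4 ('e'): window [0,4] length 5 -- new best
  Position 5 ('b'): window [0,5] length 6 -- new best
  Position 6 ('e'): repeat (last at 4), move window start to 5
  Position 6 ('e'): window [5,6] length 2
  Position 7 ('g'): window [5,7] length 3
Longest substring with no repeats: "gcfaeb" with length 6

6


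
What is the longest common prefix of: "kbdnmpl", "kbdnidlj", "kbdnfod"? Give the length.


Words: kbdnmpl, kbdnidlj, kbdnfod
  Position 0: all 'k' => match
  Position 1: all 'b' => match
  Position 2: all 'd' => match
  Position 3: all 'n' => match
  Position 4: ('m', 'i', 'f') => mismatch, stop
LCP = "kbdn" (length 4)

4


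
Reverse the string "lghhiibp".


Input: lghhiibp
Reading characters right to left:
  Position 7: 'p'
  Position 6: 'b'
  Position 5: 'i'
  Position 4: 'i'
  Position 3: 'h'
  Position 2: 'h'
  Position 1: 'g'
  Position 0: 'l'
Reversed: pbiihhgl

pbiihhgl


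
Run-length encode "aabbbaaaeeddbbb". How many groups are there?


Input: aabbbaaaeeddbbb
Scanning for consecutive runs:
  Group 1: 'a' x 2 (positions 0-1)
  Group 2: 'b' x 3 (positions 2-4)
  Group 3: 'a' x 3 (positions 5-7)
  Group 4: 'e' x 2 (positions 8-9)
  Group 5: 'd' x 2 (positions 10-11)
  Group 6: 'b' x 3 (positions 12-14)
Total groups: 6

6


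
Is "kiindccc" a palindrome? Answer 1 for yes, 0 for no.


Input: kiindccc
Reversed: cccdniik
  Compare pos 0 ('k') with pos 7 ('c'): MISMATCH
  Compare pos 1 ('i') with pos 6 ('c'): MISMATCH
  Compare pos 2 ('i') with pos 5 ('c'): MISMATCH
  Compare pos 3 ('n') with pos 4 ('d'): MISMATCH
Result: not a palindrome

0


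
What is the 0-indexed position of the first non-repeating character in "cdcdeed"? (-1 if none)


Input: cdcdeed
Character frequencies:
  'c': 2
  'd': 3
  'e': 2
Scanning left to right for freq == 1:
  Position 0 ('c'): freq=2, skip
  Position 1 ('d'): freq=3, skip
  Position 2 ('c'): freq=2, skip
  Position 3 ('d'): freq=3, skip
  Position 4 ('e'): freq=2, skip
  Position 5 ('e'): freq=2, skip
  Position 6 ('d'): freq=3, skip
  No unique character found => answer = -1

-1


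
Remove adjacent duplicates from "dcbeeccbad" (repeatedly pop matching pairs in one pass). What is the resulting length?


Input: dcbeeccbad
Stack-based adjacent duplicate removal:
  Read 'd': push. Stack: d
  Read 'c': push. Stack: dc
  Read 'b': push. Stack: dcb
  Read 'e': push. Stack: dcbe
  Read 'e': matches stack top 'e' => pop. Stack: dcb
  Read 'c': push. Stack: dcbc
  Read 'c': matches stack top 'c' => pop. Stack: dcb
  Read 'b': matches stack top 'b' => pop. Stack: dc
  Read 'a': push. Stack: dca
  Read 'd': push. Stack: dcad
Final stack: "dcad" (length 4)

4


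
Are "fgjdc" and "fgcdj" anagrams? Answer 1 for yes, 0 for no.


Strings: "fgjdc", "fgcdj"
Sorted first:  cdfgj
Sorted second: cdfgj
Sorted forms match => anagrams

1


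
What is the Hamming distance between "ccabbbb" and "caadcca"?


Comparing "ccabbbb" and "caadcca" position by position:
  Position 0: 'c' vs 'c' => same
  Position 1: 'c' vs 'a' => differ
  Position 2: 'a' vs 'a' => same
  Position 3: 'b' vs 'd' => differ
  Position 4: 'b' vs 'c' => differ
  Position 5: 'b' vs 'c' => differ
  Position 6: 'b' vs 'a' => differ
Total differences (Hamming distance): 5

5


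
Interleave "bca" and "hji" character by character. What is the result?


Interleaving "bca" and "hji":
  Position 0: 'b' from first, 'h' from second => "bh"
  Position 1: 'c' from first, 'j' from second => "cj"
  Position 2: 'a' from first, 'i' from second => "ai"
Result: bhcjai

bhcjai


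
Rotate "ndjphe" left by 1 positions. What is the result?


Input: "ndjphe", rotate left by 1
First 1 characters: "n"
Remaining characters: "djphe"
Concatenate remaining + first: "djphe" + "n" = "djphen"

djphen


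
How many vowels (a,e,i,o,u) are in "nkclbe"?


Input: nkclbe
Checking each character:
  'n' at position 0: consonant
  'k' at position 1: consonant
  'c' at position 2: consonant
  'l' at position 3: consonant
  'b' at position 4: consonant
  'e' at position 5: vowel (running total: 1)
Total vowels: 1

1


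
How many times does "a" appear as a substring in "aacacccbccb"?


Searching for "a" in "aacacccbccb"
Scanning each position:
  Position 0: "a" => MATCH
  Position 1: "a" => MATCH
  Position 2: "c" => no
  Position 3: "a" => MATCH
  Position 4: "c" => no
  Position 5: "c" => no
  Position 6: "c" => no
  Position 7: "b" => no
  Position 8: "c" => no
  Position 9: "c" => no
  Position 10: "b" => no
Total occurrences: 3

3


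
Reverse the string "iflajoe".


Input: iflajoe
Reading characters right to left:
  Position 6: 'e'
  Position 5: 'o'
  Position 4: 'j'
  Position 3: 'a'
  Position 2: 'l'
  Position 1: 'f'
  Position 0: 'i'
Reversed: eojalfi

eojalfi


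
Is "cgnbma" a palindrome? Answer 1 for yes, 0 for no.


Input: cgnbma
Reversed: ambngc
  Compare pos 0 ('c') with pos 5 ('a'): MISMATCH
  Compare pos 1 ('g') with pos 4 ('m'): MISMATCH
  Compare pos 2 ('n') with pos 3 ('b'): MISMATCH
Result: not a palindrome

0


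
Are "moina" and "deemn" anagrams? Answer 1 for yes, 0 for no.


Strings: "moina", "deemn"
Sorted first:  aimno
Sorted second: deemn
Differ at position 0: 'a' vs 'd' => not anagrams

0


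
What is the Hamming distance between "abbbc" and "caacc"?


Comparing "abbbc" and "caacc" position by position:
  Position 0: 'a' vs 'c' => differ
  Position 1: 'b' vs 'a' => differ
  Position 2: 'b' vs 'a' => differ
  Position 3: 'b' vs 'c' => differ
  Position 4: 'c' vs 'c' => same
Total differences (Hamming distance): 4

4


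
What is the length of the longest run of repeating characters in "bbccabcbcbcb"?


Input: "bbccabcbcbcb"
Scanning for longest run:
  Position 1 ('b'): continues run of 'b', length=2
  Position 2 ('c'): new char, reset run to 1
  Position 3 ('c'): continues run of 'c', length=2
  Position 4 ('a'): new char, reset run to 1
  Position 5 ('b'): new char, reset run to 1
  Position 6 ('c'): new char, reset run to 1
  Position 7 ('b'): new char, reset run to 1
  Position 8 ('c'): new char, reset run to 1
  Position 9 ('b'): new char, reset run to 1
  Position 10 ('c'): new char, reset run to 1
  Position 11 ('b'): new char, reset run to 1
Longest run: 'b' with length 2

2


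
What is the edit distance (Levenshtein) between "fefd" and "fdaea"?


Computing edit distance: "fefd" -> "fdaea"
DP table:
           f    d    a    e    a
      0    1    2    3    4    5
  f   1    0    1    2    3    4
  e   2    1    1    2    2    3
  f   3    2    2    2    3    3
  d   4    3    2    3    3    4
Edit distance = dp[4][5] = 4

4


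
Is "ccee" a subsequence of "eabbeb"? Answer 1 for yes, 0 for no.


Check if "ccee" is a subsequence of "eabbeb"
Greedy scan:
  Position 0 ('e'): no match needed
  Position 1 ('a'): no match needed
  Position 2 ('b'): no match needed
  Position 3 ('b'): no match needed
  Position 4 ('e'): no match needed
  Position 5 ('b'): no match needed
Only matched 0/4 characters => not a subsequence

0


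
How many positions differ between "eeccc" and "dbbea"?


Comparing "eeccc" and "dbbea" position by position:
  Position 0: 'e' vs 'd' => DIFFER
  Position 1: 'e' vs 'b' => DIFFER
  Position 2: 'c' vs 'b' => DIFFER
  Position 3: 'c' vs 'e' => DIFFER
  Position 4: 'c' vs 'a' => DIFFER
Positions that differ: 5

5


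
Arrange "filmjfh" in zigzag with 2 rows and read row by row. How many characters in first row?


Zigzag "filmjfh" into 2 rows:
Placing characters:
  'f' => row 0
  'i' => row 1
  'l' => row 0
  'm' => row 1
  'j' => row 0
  'f' => row 1
  'h' => row 0
Rows:
  Row 0: "fljh"
  Row 1: "imf"
First row length: 4

4


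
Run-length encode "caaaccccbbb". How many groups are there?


Input: caaaccccbbb
Scanning for consecutive runs:
  Group 1: 'c' x 1 (positions 0-0)
  Group 2: 'a' x 3 (positions 1-3)
  Group 3: 'c' x 4 (positions 4-7)
  Group 4: 'b' x 3 (positions 8-10)
Total groups: 4

4


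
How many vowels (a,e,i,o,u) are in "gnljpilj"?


Input: gnljpilj
Checking each character:
  'g' at position 0: consonant
  'n' at position 1: consonant
  'l' at position 2: consonant
  'j' at position 3: consonant
  'p' at position 4: consonant
  'i' at position 5: vowel (running total: 1)
  'l' at position 6: consonant
  'j' at position 7: consonant
Total vowels: 1

1


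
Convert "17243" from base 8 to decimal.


Input: "17243" in base 8
Positional expansion:
  Digit '1' (value 1) x 8^4 = 4096
  Digit '7' (value 7) x 8^3 = 3584
  Digit '2' (value 2) x 8^2 = 128
  Digit '4' (value 4) x 8^1 = 32
  Digit '3' (value 3) x 8^0 = 3
Sum = 7843

7843


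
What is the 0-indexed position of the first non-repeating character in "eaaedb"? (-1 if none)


Input: eaaedb
Character frequencies:
  'a': 2
  'b': 1
  'd': 1
  'e': 2
Scanning left to right for freq == 1:
  Position 0 ('e'): freq=2, skip
  Position 1 ('a'): freq=2, skip
  Position 2 ('a'): freq=2, skip
  Position 3 ('e'): freq=2, skip
  Position 4 ('d'): unique! => answer = 4

4


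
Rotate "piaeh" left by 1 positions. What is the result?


Input: "piaeh", rotate left by 1
First 1 characters: "p"
Remaining characters: "iaeh"
Concatenate remaining + first: "iaeh" + "p" = "iaehp"

iaehp


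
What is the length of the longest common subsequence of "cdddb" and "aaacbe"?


LCS of "cdddb" and "aaacbe"
DP table:
           a    a    a    c    b    e
      0    0    0    0    0    0    0
  c   0    0    0    0    1    1    1
  d   0    0    0    0    1    1    1
  d   0    0    0    0    1    1    1
  d   0    0    0    0    1    1    1
  b   0    0    0    0    1    2    2
LCS length = dp[5][6] = 2

2


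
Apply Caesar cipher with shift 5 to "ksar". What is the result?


Caesar cipher: shift "ksar" by 5
  'k' (pos 10) + 5 = pos 15 = 'p'
  's' (pos 18) + 5 = pos 23 = 'x'
  'a' (pos 0) + 5 = pos 5 = 'f'
  'r' (pos 17) + 5 = pos 22 = 'w'
Result: pxfw

pxfw


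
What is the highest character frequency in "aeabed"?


Input: aeabed
Character counts:
  'a': 2
  'b': 1
  'd': 1
  'e': 2
Maximum frequency: 2

2


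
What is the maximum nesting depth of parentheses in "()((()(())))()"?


Input: "()((()(())))()"
Tracking depth:
  Position 0 '(': depth becomes 1
  Position 1 ')': depth becomes 0
  Position 2 '(': depth becomes 1
  Position 3 '(': depth becomes 2
  Position 4 '(': depth becomes 3
  Position 5 ')': depth becomes 2
  Position 6 '(': depth becomes 3
  Position 7 '(': depth becomes 4
  Position 8 ')': depth becomes 3
  Position 9 ')': depth becomes 2
  Position 10 ')': depth becomes 1
  Position 11 ')': depth becomes 0
  Position 12 '(': depth becomes 1
  Position 13 ')': depth becomes 0
Maximum depth reached: 4

4


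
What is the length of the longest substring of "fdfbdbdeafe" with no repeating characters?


Input: "fdfbdbdeafe"
Sliding window (track last position of each char):
  Position 0 ('f'): window [0,0] length 1 -- new best
  Position 1 ('d'): window [0,1] length 2 -- new best
  Position 2 ('f'): repeat (last at 0), move window start to 1
  Position 2 ('f'): window [1,2] length 2
  Position 3 ('b'): window [1,3] length 3 -- new best
  Position 4 ('d'): repeat (last at 1), move window start to 2
  Position 4 ('d'): window [2,4] length 3
  Position 5 ('b'): repeat (last at 3), move window start to 4
  Position 5 ('b'): window [4,5] length 2
  Position 6 ('d'): repeat (last at 4), move window start to 5
  Position 6 ('d'): window [5,6] length 2
  Position 7 ('e'): window [5,7] length 3
  Position 8 ('a'): window [5,8] length 4 -- new best
  Position 9 ('f'): window [5,9] length 5 -- new best
  Position 10 ('e'): repeat (last at 7), move window start to 8
  Position 10 ('e'): window [8,10] length 3
Longest substring with no repeats: "bdeaf" with length 5

5


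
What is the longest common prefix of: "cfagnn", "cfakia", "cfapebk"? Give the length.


Words: cfagnn, cfakia, cfapebk
  Position 0: all 'c' => match
  Position 1: all 'f' => match
  Position 2: all 'a' => match
  Position 3: ('g', 'k', 'p') => mismatch, stop
LCP = "cfa" (length 3)

3


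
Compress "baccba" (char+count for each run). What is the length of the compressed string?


Input: baccba
Runs:
  'b' x 1 => "b1"
  'a' x 1 => "a1"
  'c' x 2 => "c2"
  'b' x 1 => "b1"
  'a' x 1 => "a1"
Compressed: "b1a1c2b1a1"
Compressed length: 10

10


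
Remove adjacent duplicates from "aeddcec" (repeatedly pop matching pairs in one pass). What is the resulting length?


Input: aeddcec
Stack-based adjacent duplicate removal:
  Read 'a': push. Stack: a
  Read 'e': push. Stack: ae
  Read 'd': push. Stack: aed
  Read 'd': matches stack top 'd' => pop. Stack: ae
  Read 'c': push. Stack: aec
  Read 'e': push. Stack: aece
  Read 'c': push. Stack: aecec
Final stack: "aecec" (length 5)

5


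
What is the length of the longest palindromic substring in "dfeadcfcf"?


Input: "dfeadcfcf"
Checking substrings for palindromes:
  [5:8] "cfc" (len 3) => palindrome
  [6:9] "fcf" (len 3) => palindrome
Longest palindromic substring: "cfc" with length 3

3


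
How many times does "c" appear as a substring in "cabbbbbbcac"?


Searching for "c" in "cabbbbbbcac"
Scanning each position:
  Position 0: "c" => MATCH
  Position 1: "a" => no
  Position 2: "b" => no
  Position 3: "b" => no
  Position 4: "b" => no
  Position 5: "b" => no
  Position 6: "b" => no
  Position 7: "b" => no
  Position 8: "c" => MATCH
  Position 9: "a" => no
  Position 10: "c" => MATCH
Total occurrences: 3

3


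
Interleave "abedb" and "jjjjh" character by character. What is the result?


Interleaving "abedb" and "jjjjh":
  Position 0: 'a' from first, 'j' from second => "aj"
  Position 1: 'b' from first, 'j' from second => "bj"
  Position 2: 'e' from first, 'j' from second => "ej"
  Position 3: 'd' from first, 'j' from second => "dj"
  Position 4: 'b' from first, 'h' from second => "bh"
Result: ajbjejdjbh

ajbjejdjbh


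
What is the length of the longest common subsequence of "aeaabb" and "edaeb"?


LCS of "aeaabb" and "edaeb"
DP table:
           e    d    a    e    b
      0    0    0    0    0    0
  a   0    0    0    1    1    1
  e   0    1    1    1    2    2
  a   0    1    1    2    2    2
  a   0    1    1    2    2    2
  b   0    1    1    2    2    3
  b   0    1    1    2    2    3
LCS length = dp[6][5] = 3

3


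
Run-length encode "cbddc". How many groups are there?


Input: cbddc
Scanning for consecutive runs:
  Group 1: 'c' x 1 (positions 0-0)
  Group 2: 'b' x 1 (positions 1-1)
  Group 3: 'd' x 2 (positions 2-3)
  Group 4: 'c' x 1 (positions 4-4)
Total groups: 4

4


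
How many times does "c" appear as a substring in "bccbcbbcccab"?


Searching for "c" in "bccbcbbcccab"
Scanning each position:
  Position 0: "b" => no
  Position 1: "c" => MATCH
  Position 2: "c" => MATCH
  Position 3: "b" => no
  Position 4: "c" => MATCH
  Position 5: "b" => no
  Position 6: "b" => no
  Position 7: "c" => MATCH
  Position 8: "c" => MATCH
  Position 9: "c" => MATCH
  Position 10: "a" => no
  Position 11: "b" => no
Total occurrences: 6

6


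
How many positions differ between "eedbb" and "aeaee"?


Comparing "eedbb" and "aeaee" position by position:
  Position 0: 'e' vs 'a' => DIFFER
  Position 1: 'e' vs 'e' => same
  Position 2: 'd' vs 'a' => DIFFER
  Position 3: 'b' vs 'e' => DIFFER
  Position 4: 'b' vs 'e' => DIFFER
Positions that differ: 4

4


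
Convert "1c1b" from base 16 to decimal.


Input: "1c1b" in base 16
Positional expansion:
  Digit '1' (value 1) x 16^3 = 4096
  Digit 'c' (value 12) x 16^2 = 3072
  Digit '1' (value 1) x 16^1 = 16
  Digit 'b' (value 11) x 16^0 = 11
Sum = 7195

7195


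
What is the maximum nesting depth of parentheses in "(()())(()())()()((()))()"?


Input: "(()())(()())()()((()))()"
Tracking depth:
  Position 0 '(': depth becomes 1
  Position 1 '(': depth becomes 2
  Position 2 ')': depth becomes 1
  Position 3 '(': depth becomes 2
  Position 4 ')': depth becomes 1
  Position 5 ')': depth becomes 0
  Position 6 '(': depth becomes 1
  Position 7 '(': depth becomes 2
  Position 8 ')': depth becomes 1
  Position 9 '(': depth becomes 2
  Position 10 ')': depth becomes 1
  Position 11 ')': depth becomes 0
  Position 12 '(': depth becomes 1
  Position 13 ')': depth becomes 0
  Position 14 '(': depth becomes 1
  Position 15 ')': depth becomes 0
  Position 16 '(': depth becomes 1
  Position 17 '(': depth becomes 2
  Position 18 '(': depth becomes 3
  Position 19 ')': depth becomes 2
  Position 20 ')': depth becomes 1
  Position 21 ')': depth becomes 0
  Position 22 '(': depth becomes 1
  Position 23 ')': depth becomes 0
Maximum depth reached: 3

3


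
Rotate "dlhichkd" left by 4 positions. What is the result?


Input: "dlhichkd", rotate left by 4
First 4 characters: "dlhi"
Remaining characters: "chkd"
Concatenate remaining + first: "chkd" + "dlhi" = "chkddlhi"

chkddlhi


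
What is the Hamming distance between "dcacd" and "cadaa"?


Comparing "dcacd" and "cadaa" position by position:
  Position 0: 'd' vs 'c' => differ
  Position 1: 'c' vs 'a' => differ
  Position 2: 'a' vs 'd' => differ
  Position 3: 'c' vs 'a' => differ
  Position 4: 'd' vs 'a' => differ
Total differences (Hamming distance): 5

5


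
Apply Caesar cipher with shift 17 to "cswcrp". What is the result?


Caesar cipher: shift "cswcrp" by 17
  'c' (pos 2) + 17 = pos 19 = 't'
  's' (pos 18) + 17 = pos 9 = 'j'
  'w' (pos 22) + 17 = pos 13 = 'n'
  'c' (pos 2) + 17 = pos 19 = 't'
  'r' (pos 17) + 17 = pos 8 = 'i'
  'p' (pos 15) + 17 = pos 6 = 'g'
Result: tjntig

tjntig


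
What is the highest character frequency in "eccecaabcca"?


Input: eccecaabcca
Character counts:
  'a': 3
  'b': 1
  'c': 5
  'e': 2
Maximum frequency: 5

5


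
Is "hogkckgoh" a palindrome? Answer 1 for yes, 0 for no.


Input: hogkckgoh
Reversed: hogkckgoh
  Compare pos 0 ('h') with pos 8 ('h'): match
  Compare pos 1 ('o') with pos 7 ('o'): match
  Compare pos 2 ('g') with pos 6 ('g'): match
  Compare pos 3 ('k') with pos 5 ('k'): match
Result: palindrome

1


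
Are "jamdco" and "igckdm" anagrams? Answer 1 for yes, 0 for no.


Strings: "jamdco", "igckdm"
Sorted first:  acdjmo
Sorted second: cdgikm
Differ at position 0: 'a' vs 'c' => not anagrams

0


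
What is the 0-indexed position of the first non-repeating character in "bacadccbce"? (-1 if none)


Input: bacadccbce
Character frequencies:
  'a': 2
  'b': 2
  'c': 4
  'd': 1
  'e': 1
Scanning left to right for freq == 1:
  Position 0 ('b'): freq=2, skip
  Position 1 ('a'): freq=2, skip
  Position 2 ('c'): freq=4, skip
  Position 3 ('a'): freq=2, skip
  Position 4 ('d'): unique! => answer = 4

4


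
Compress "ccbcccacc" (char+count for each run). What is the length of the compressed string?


Input: ccbcccacc
Runs:
  'c' x 2 => "c2"
  'b' x 1 => "b1"
  'c' x 3 => "c3"
  'a' x 1 => "a1"
  'c' x 2 => "c2"
Compressed: "c2b1c3a1c2"
Compressed length: 10

10


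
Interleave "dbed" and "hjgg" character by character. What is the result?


Interleaving "dbed" and "hjgg":
  Position 0: 'd' from first, 'h' from second => "dh"
  Position 1: 'b' from first, 'j' from second => "bj"
  Position 2: 'e' from first, 'g' from second => "eg"
  Position 3: 'd' from first, 'g' from second => "dg"
Result: dhbjegdg

dhbjegdg


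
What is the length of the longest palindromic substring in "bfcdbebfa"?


Input: "bfcdbebfa"
Checking substrings for palindromes:
  [4:7] "beb" (len 3) => palindrome
Longest palindromic substring: "beb" with length 3

3


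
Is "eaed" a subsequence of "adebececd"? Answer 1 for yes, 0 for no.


Check if "eaed" is a subsequence of "adebececd"
Greedy scan:
  Position 0 ('a'): no match needed
  Position 1 ('d'): no match needed
  Position 2 ('e'): matches sub[0] = 'e'
  Position 3 ('b'): no match needed
  Position 4 ('e'): no match needed
  Position 5 ('c'): no match needed
  Position 6 ('e'): no match needed
  Position 7 ('c'): no match needed
  Position 8 ('d'): no match needed
Only matched 1/4 characters => not a subsequence

0


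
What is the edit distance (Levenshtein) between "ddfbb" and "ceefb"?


Computing edit distance: "ddfbb" -> "ceefb"
DP table:
           c    e    e    f    b
      0    1    2    3    4    5
  d   1    1    2    3    4    5
  d   2    2    2    3    4    5
  f   3    3    3    3    3    4
  b   4    4    4    4    4    3
  b   5    5    5    5    5    4
Edit distance = dp[5][5] = 4

4


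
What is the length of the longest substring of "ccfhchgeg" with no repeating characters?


Input: "ccfhchgeg"
Sliding window (track last position of each char):
  Position 0 ('c'): window [0,0] length 1 -- new best
  Position 1 ('c'): repeat (last at 0), move window start to 1
  Position 1 ('c'): window [1,1] length 1
  Position 2 ('f'): window [1,2] length 2 -- new best
  Position 3 ('h'): window [1,3] length 3 -- new best
  Position 4 ('c'): repeat (last at 1), move window start to 2
  Position 4 ('c'): window [2,4] length 3
  Position 5 ('h'): repeat (last at 3), move window start to 4
  Position 5 ('h'): window [4,5] length 2
  Position 6 ('g'): window [4,6] length 3
  Position 7 ('e'): window [4,7] length 4 -- new best
  Position 8 ('g'): repeat (last at 6), move window start to 7
  Position 8 ('g'): window [7,8] length 2
Longest substring with no repeats: "chge" with length 4

4


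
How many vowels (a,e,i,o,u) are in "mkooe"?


Input: mkooe
Checking each character:
  'm' at position 0: consonant
  'k' at position 1: consonant
  'o' at position 2: vowel (running total: 1)
  'o' at position 3: vowel (running total: 2)
  'e' at position 4: vowel (running total: 3)
Total vowels: 3

3


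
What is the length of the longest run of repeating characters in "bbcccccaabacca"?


Input: "bbcccccaabacca"
Scanning for longest run:
  Position 1 ('b'): continues run of 'b', length=2
  Position 2 ('c'): new char, reset run to 1
  Position 3 ('c'): continues run of 'c', length=2
  Position 4 ('c'): continues run of 'c', length=3
  Position 5 ('c'): continues run of 'c', length=4
  Position 6 ('c'): continues run of 'c', length=5
  Position 7 ('a'): new char, reset run to 1
  Position 8 ('a'): continues run of 'a', length=2
  Position 9 ('b'): new char, reset run to 1
  Position 10 ('a'): new char, reset run to 1
  Position 11 ('c'): new char, reset run to 1
  Position 12 ('c'): continues run of 'c', length=2
  Position 13 ('a'): new char, reset run to 1
Longest run: 'c' with length 5

5


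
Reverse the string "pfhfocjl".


Input: pfhfocjl
Reading characters right to left:
  Position 7: 'l'
  Position 6: 'j'
  Position 5: 'c'
  Position 4: 'o'
  Position 3: 'f'
  Position 2: 'h'
  Position 1: 'f'
  Position 0: 'p'
Reversed: ljcofhfp

ljcofhfp


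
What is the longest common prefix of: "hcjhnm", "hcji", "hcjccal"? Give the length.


Words: hcjhnm, hcji, hcjccal
  Position 0: all 'h' => match
  Position 1: all 'c' => match
  Position 2: all 'j' => match
  Position 3: ('h', 'i', 'c') => mismatch, stop
LCP = "hcj" (length 3)

3


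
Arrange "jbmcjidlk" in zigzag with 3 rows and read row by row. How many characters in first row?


Zigzag "jbmcjidlk" into 3 rows:
Placing characters:
  'j' => row 0
  'b' => row 1
  'm' => row 2
  'c' => row 1
  'j' => row 0
  'i' => row 1
  'd' => row 2
  'l' => row 1
  'k' => row 0
Rows:
  Row 0: "jjk"
  Row 1: "bcil"
  Row 2: "md"
First row length: 3

3


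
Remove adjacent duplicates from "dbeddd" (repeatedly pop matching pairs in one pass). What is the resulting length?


Input: dbeddd
Stack-based adjacent duplicate removal:
  Read 'd': push. Stack: d
  Read 'b': push. Stack: db
  Read 'e': push. Stack: dbe
  Read 'd': push. Stack: dbed
  Read 'd': matches stack top 'd' => pop. Stack: dbe
  Read 'd': push. Stack: dbed
Final stack: "dbed" (length 4)

4


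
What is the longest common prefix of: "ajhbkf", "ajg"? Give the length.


Words: ajhbkf, ajg
  Position 0: all 'a' => match
  Position 1: all 'j' => match
  Position 2: ('h', 'g') => mismatch, stop
LCP = "aj" (length 2)

2


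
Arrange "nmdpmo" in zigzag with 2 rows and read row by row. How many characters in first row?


Zigzag "nmdpmo" into 2 rows:
Placing characters:
  'n' => row 0
  'm' => row 1
  'd' => row 0
  'p' => row 1
  'm' => row 0
  'o' => row 1
Rows:
  Row 0: "ndm"
  Row 1: "mpo"
First row length: 3

3


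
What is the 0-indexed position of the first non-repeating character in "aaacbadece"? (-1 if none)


Input: aaacbadece
Character frequencies:
  'a': 4
  'b': 1
  'c': 2
  'd': 1
  'e': 2
Scanning left to right for freq == 1:
  Position 0 ('a'): freq=4, skip
  Position 1 ('a'): freq=4, skip
  Position 2 ('a'): freq=4, skip
  Position 3 ('c'): freq=2, skip
  Position 4 ('b'): unique! => answer = 4

4


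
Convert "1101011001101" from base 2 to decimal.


Input: "1101011001101" in base 2
Positional expansion:
  Digit '1' (value 1) x 2^12 = 4096
  Digit '1' (value 1) x 2^11 = 2048
  Digit '0' (value 0) x 2^10 = 0
  Digit '1' (value 1) x 2^9 = 512
  Digit '0' (value 0) x 2^8 = 0
  Digit '1' (value 1) x 2^7 = 128
  Digit '1' (value 1) x 2^6 = 64
  Digit '0' (value 0) x 2^5 = 0
  Digit '0' (value 0) x 2^4 = 0
  Digit '1' (value 1) x 2^3 = 8
  Digit '1' (value 1) x 2^2 = 4
  Digit '0' (value 0) x 2^1 = 0
  Digit '1' (value 1) x 2^0 = 1
Sum = 6861

6861


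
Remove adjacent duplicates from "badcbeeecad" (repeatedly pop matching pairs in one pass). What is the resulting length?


Input: badcbeeecad
Stack-based adjacent duplicate removal:
  Read 'b': push. Stack: b
  Read 'a': push. Stack: ba
  Read 'd': push. Stack: bad
  Read 'c': push. Stack: badc
  Read 'b': push. Stack: badcb
  Read 'e': push. Stack: badcbe
  Read 'e': matches stack top 'e' => pop. Stack: badcb
  Read 'e': push. Stack: badcbe
  Read 'c': push. Stack: badcbec
  Read 'a': push. Stack: badcbeca
  Read 'd': push. Stack: badcbecad
Final stack: "badcbecad" (length 9)

9


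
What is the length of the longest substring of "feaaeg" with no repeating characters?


Input: "feaaeg"
Sliding window (track last position of each char):
  Position 0 ('f'): window [0,0] length 1 -- new best
  Position 1 ('e'): window [0,1] length 2 -- new best
  Position 2 ('a'): window [0,2] length 3 -- new best
  Position 3 ('a'): repeat (last at 2), move window start to 3
  Position 3 ('a'): window [3,3] length 1
  Position 4 ('e'): window [3,4] length 2
  Position 5 ('g'): window [3,5] length 3
Longest substring with no repeats: "fea" with length 3

3


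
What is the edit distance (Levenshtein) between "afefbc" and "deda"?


Computing edit distance: "afefbc" -> "deda"
DP table:
           d    e    d    a
      0    1    2    3    4
  a   1    1    2    3    3
  f   2    2    2    3    4
  e   3    3    2    3    4
  f   4    4    3    3    4
  b   5    5    4    4    4
  c   6    6    5    5    5
Edit distance = dp[6][4] = 5

5


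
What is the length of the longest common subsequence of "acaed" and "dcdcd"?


LCS of "acaed" and "dcdcd"
DP table:
           d    c    d    c    d
      0    0    0    0    0    0
  a   0    0    0    0    0    0
  c   0    0    1    1    1    1
  a   0    0    1    1    1    1
  e   0    0    1    1    1    1
  d   0    1    1    2    2    2
LCS length = dp[5][5] = 2

2


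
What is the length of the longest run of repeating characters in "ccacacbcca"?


Input: "ccacacbcca"
Scanning for longest run:
  Position 1 ('c'): continues run of 'c', length=2
  Position 2 ('a'): new char, reset run to 1
  Position 3 ('c'): new char, reset run to 1
  Position 4 ('a'): new char, reset run to 1
  Position 5 ('c'): new char, reset run to 1
  Position 6 ('b'): new char, reset run to 1
  Position 7 ('c'): new char, reset run to 1
  Position 8 ('c'): continues run of 'c', length=2
  Position 9 ('a'): new char, reset run to 1
Longest run: 'c' with length 2

2
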